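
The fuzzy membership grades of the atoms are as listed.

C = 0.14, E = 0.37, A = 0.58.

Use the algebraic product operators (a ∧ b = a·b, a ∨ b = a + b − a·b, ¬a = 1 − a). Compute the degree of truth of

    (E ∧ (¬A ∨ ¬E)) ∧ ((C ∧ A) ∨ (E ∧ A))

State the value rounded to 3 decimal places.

0.081

¬A = 1 − 0.5800 = 0.4200
¬E = 1 − 0.3700 = 0.6300
¬A ∨ ¬E = a + b − a·b on (0.4200, 0.6300) = 0.7854
E ∧ (¬A ∨ ¬E) = a·b on (0.3700, 0.7854) = 0.2906
C ∧ A = a·b on (0.1400, 0.5800) = 0.0812
E ∧ A = a·b on (0.3700, 0.5800) = 0.2146
(C ∧ A) ∨ (E ∧ A) = a + b − a·b on (0.0812, 0.2146) = 0.2784
(E ∧ (¬A ∨ ¬E)) ∧ ((C ∧ A) ∨ (E ∧ A)) = a·b on (0.2906, 0.2784) = 0.0809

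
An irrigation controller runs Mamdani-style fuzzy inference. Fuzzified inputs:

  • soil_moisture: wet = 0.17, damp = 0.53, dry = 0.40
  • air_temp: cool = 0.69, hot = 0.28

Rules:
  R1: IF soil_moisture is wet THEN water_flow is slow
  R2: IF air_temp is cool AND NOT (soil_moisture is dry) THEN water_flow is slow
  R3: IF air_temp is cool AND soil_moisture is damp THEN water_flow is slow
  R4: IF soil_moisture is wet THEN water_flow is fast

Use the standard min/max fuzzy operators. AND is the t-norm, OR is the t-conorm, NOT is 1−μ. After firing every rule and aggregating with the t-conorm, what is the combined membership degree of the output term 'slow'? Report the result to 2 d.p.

0.60

R1: wet=0.17 → w = 0.17
R2: cool=0.69, ¬dry=1−0.40=0.60; AND[min(a, b)] → w = 0.60
R3: cool=0.69, damp=0.53; AND[min(a, b)] → w = 0.53
R4: wet=0.17 → w = 0.17
Rules with consequent 'slow': {R1, R2, R3} → strengths 0.17, 0.60, 0.53
Aggregate via t-conorm [max(a, b)]: 0.60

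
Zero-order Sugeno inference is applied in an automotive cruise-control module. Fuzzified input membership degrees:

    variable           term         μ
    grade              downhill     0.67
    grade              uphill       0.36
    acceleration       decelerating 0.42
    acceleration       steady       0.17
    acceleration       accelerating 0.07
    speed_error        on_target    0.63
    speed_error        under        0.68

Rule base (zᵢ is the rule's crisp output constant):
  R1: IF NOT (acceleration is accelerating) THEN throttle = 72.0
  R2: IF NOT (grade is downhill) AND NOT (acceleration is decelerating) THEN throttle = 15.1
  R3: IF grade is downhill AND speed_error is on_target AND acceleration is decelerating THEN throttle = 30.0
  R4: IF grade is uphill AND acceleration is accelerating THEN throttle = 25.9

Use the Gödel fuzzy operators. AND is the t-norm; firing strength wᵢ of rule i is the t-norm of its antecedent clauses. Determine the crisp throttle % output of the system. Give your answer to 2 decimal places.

49.35

R1 (z=72.0): ¬accelerating=1−0.07=0.93 → w = 0.93
R2 (z=15.1): ¬downhill=1−0.67=0.33, ¬decelerating=1−0.42=0.58; AND[min(a, b)] → w = 0.33
R3 (z=30.0): downhill=0.67, on_target=0.63, decelerating=0.42; AND[min(a, b)] → w = 0.42
R4 (z=25.9): uphill=0.36, accelerating=0.07; AND[min(a, b)] → w = 0.07
Weighted average = (0.93·72.0 + 0.33·15.1 + 0.42·30.0 + 0.07·25.9) / (0.93 + 0.33 + 0.42 + 0.07)
  = 86.3560 / 1.7500 = 49.35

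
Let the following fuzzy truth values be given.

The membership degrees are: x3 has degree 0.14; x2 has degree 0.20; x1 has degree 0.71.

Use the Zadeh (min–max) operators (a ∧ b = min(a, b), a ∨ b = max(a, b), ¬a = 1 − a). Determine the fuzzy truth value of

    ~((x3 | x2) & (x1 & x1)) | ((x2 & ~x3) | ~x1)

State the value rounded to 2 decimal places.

0.80

x3 | x2 = max(a, b) on (0.14, 0.20) = 0.20
x1 & x1 = min(a, b) on (0.71, 0.71) = 0.71
(x3 | x2) & (x1 & x1) = min(a, b) on (0.20, 0.71) = 0.20
~((x3 | x2) & (x1 & x1)) = 1 − 0.20 = 0.80
~x3 = 1 − 0.14 = 0.86
x2 & ~x3 = min(a, b) on (0.20, 0.86) = 0.20
~x1 = 1 − 0.71 = 0.29
(x2 & ~x3) | ~x1 = max(a, b) on (0.20, 0.29) = 0.29
~((x3 | x2) & (x1 & x1)) | ((x2 & ~x3) | ~x1) = max(a, b) on (0.80, 0.29) = 0.80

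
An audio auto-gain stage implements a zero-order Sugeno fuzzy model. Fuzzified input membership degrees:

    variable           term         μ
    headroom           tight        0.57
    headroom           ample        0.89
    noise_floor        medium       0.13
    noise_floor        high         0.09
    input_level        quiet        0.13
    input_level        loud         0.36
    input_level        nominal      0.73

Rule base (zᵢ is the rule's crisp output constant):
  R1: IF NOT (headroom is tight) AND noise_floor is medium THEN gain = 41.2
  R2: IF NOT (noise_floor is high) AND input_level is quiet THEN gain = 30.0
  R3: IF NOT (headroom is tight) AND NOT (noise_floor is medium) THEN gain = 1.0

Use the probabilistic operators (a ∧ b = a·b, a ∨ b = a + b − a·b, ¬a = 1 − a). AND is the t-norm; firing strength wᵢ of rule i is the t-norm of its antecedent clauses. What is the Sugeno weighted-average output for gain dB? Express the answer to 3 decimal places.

11.355

R1 (z=41.2): ¬tight=1−0.57=0.43, medium=0.13; AND[a·b] → w = 0.0559
R2 (z=30.0): ¬high=1−0.09=0.91, quiet=0.13; AND[a·b] → w = 0.1183
R3 (z=1.0): ¬tight=1−0.57=0.43, ¬medium=1−0.13=0.87; AND[a·b] → w = 0.3741
Weighted average = (0.0559·41.2 + 0.1183·30.0 + 0.3741·1.0) / (0.0559 + 0.1183 + 0.3741)
  = 6.2262 / 0.5483 = 11.355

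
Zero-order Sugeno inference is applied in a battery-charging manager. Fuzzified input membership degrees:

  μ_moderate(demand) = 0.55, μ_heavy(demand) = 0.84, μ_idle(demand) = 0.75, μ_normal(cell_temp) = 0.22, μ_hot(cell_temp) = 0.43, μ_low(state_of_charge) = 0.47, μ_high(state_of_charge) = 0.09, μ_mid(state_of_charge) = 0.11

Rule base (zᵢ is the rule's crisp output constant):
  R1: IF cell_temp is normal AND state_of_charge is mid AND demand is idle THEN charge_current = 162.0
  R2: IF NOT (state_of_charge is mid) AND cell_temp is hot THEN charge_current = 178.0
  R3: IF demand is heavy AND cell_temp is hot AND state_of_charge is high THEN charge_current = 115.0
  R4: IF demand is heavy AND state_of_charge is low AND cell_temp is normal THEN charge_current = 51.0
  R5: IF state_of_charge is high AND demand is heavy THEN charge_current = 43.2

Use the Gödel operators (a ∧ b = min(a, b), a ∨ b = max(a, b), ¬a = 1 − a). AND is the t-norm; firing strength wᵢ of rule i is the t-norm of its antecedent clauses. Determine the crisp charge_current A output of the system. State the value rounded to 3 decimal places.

R1 (z=162.0): normal=0.22, mid=0.11, idle=0.75; AND[min(a, b)] → w = 0.11
R2 (z=178.0): ¬mid=1−0.11=0.89, hot=0.43; AND[min(a, b)] → w = 0.43
R3 (z=115.0): heavy=0.84, hot=0.43, high=0.09; AND[min(a, b)] → w = 0.09
R4 (z=51.0): heavy=0.84, low=0.47, normal=0.22; AND[min(a, b)] → w = 0.22
R5 (z=43.2): high=0.09, heavy=0.84; AND[min(a, b)] → w = 0.09
Weighted average = (0.11·162.0 + 0.43·178.0 + 0.09·115.0 + 0.22·51.0 + 0.09·43.2) / (0.11 + 0.43 + 0.09 + 0.22 + 0.09)
  = 119.8180 / 0.9400 = 127.466

127.466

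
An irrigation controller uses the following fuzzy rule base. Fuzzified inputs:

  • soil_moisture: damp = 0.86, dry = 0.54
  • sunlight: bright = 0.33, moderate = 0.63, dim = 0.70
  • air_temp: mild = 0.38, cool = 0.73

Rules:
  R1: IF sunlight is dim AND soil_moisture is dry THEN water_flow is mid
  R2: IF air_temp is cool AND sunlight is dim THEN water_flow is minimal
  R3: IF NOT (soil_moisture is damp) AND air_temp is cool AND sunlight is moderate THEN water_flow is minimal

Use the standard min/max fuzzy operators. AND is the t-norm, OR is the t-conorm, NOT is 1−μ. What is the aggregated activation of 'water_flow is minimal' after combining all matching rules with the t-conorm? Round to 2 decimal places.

0.70

R1: dim=0.70, dry=0.54; AND[min(a, b)] → w = 0.54
R2: cool=0.73, dim=0.70; AND[min(a, b)] → w = 0.70
R3: ¬damp=1−0.86=0.14, cool=0.73, moderate=0.63; AND[min(a, b)] → w = 0.14
Rules with consequent 'minimal': {R2, R3} → strengths 0.70, 0.14
Aggregate via t-conorm [max(a, b)]: 0.70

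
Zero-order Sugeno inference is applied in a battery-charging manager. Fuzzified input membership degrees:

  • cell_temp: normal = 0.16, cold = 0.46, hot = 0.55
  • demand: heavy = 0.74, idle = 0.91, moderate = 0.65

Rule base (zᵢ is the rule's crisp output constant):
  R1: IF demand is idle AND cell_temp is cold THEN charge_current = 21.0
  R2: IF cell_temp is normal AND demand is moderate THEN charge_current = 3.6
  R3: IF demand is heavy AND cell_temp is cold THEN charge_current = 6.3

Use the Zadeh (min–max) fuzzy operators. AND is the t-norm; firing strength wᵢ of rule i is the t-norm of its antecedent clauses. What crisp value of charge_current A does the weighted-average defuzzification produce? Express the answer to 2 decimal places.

R1 (z=21.0): idle=0.91, cold=0.46; AND[min(a, b)] → w = 0.46
R2 (z=3.6): normal=0.16, moderate=0.65; AND[min(a, b)] → w = 0.16
R3 (z=6.3): heavy=0.74, cold=0.46; AND[min(a, b)] → w = 0.46
Weighted average = (0.46·21.0 + 0.16·3.6 + 0.46·6.3) / (0.46 + 0.16 + 0.46)
  = 13.1340 / 1.0800 = 12.16

12.16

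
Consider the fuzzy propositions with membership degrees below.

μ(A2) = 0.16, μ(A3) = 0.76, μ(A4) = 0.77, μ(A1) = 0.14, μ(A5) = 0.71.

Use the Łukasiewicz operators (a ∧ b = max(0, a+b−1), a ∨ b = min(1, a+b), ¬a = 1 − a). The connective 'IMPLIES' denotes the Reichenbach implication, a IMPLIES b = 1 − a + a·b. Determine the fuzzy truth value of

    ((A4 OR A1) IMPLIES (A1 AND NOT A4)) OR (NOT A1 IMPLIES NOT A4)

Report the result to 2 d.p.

A4 OR A1 = min(1, a+b) on (0.77, 0.14) = 0.91
NOT A4 = 1 − 0.77 = 0.23
A1 AND NOT A4 = max(0, a+b−1) on (0.14, 0.23) = 0.00
(A4 OR A1) IMPLIES (A1 AND NOT A4)  [Reichenbach: 1 − a + a·b] with a=0.91, b=0.00 → 0.09
NOT A1 = 1 − 0.14 = 0.86
NOT A4 = 1 − 0.77 = 0.23
NOT A1 IMPLIES NOT A4  [Reichenbach: 1 − a + a·b] with a=0.86, b=0.23 → 0.34
((A4 OR A1) IMPLIES (A1 AND NOT A4)) OR (NOT A1 IMPLIES NOT A4) = min(1, a+b) on (0.09, 0.34) = 0.43

0.43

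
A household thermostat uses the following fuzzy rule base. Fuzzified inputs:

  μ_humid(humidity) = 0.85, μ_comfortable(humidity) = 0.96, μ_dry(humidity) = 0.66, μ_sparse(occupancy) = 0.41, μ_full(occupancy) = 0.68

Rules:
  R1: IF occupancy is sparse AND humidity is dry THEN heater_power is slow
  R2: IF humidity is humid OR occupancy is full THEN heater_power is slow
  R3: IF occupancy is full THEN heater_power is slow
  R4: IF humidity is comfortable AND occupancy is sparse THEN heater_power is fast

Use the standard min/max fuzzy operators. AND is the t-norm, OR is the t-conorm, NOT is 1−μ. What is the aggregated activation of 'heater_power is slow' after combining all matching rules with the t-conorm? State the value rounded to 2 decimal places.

0.85

R1: sparse=0.41, dry=0.66; AND[min(a, b)] → w = 0.41
R2: humid=0.85, full=0.68; OR[max(a, b)] → w = 0.85
R3: full=0.68 → w = 0.68
R4: comfortable=0.96, sparse=0.41; AND[min(a, b)] → w = 0.41
Rules with consequent 'slow': {R1, R2, R3} → strengths 0.41, 0.85, 0.68
Aggregate via t-conorm [max(a, b)]: 0.85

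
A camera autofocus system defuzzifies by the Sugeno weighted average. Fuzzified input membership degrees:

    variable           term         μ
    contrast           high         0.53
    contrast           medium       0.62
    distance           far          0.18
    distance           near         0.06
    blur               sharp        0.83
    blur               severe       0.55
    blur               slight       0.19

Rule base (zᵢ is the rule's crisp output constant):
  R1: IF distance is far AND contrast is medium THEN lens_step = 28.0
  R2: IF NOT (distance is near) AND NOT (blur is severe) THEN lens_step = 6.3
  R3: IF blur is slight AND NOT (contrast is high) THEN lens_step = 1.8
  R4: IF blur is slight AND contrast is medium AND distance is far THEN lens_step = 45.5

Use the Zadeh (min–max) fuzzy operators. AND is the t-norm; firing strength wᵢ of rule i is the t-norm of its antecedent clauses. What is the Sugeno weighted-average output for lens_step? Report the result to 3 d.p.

R1 (z=28.0): far=0.18, medium=0.62; AND[min(a, b)] → w = 0.18
R2 (z=6.3): ¬near=1−0.06=0.94, ¬severe=1−0.55=0.45; AND[min(a, b)] → w = 0.45
R3 (z=1.8): slight=0.19, ¬high=1−0.53=0.47; AND[min(a, b)] → w = 0.19
R4 (z=45.5): slight=0.19, medium=0.62, far=0.18; AND[min(a, b)] → w = 0.18
Weighted average = (0.18·28.0 + 0.45·6.3 + 0.19·1.8 + 0.18·45.5) / (0.18 + 0.45 + 0.19 + 0.18)
  = 16.4070 / 1.0000 = 16.407

16.407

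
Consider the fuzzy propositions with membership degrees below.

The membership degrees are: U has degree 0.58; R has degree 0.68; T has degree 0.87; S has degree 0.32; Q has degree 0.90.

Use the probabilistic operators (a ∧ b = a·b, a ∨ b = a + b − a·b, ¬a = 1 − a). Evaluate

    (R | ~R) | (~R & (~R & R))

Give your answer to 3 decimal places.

~R = 1 − 0.6800 = 0.3200
R | ~R = a + b − a·b on (0.6800, 0.3200) = 0.7824
~R = 1 − 0.6800 = 0.3200
~R = 1 − 0.6800 = 0.3200
~R & R = a·b on (0.3200, 0.6800) = 0.2176
~R & (~R & R) = a·b on (0.3200, 0.2176) = 0.0696
(R | ~R) | (~R & (~R & R)) = a + b − a·b on (0.7824, 0.0696) = 0.7976

0.798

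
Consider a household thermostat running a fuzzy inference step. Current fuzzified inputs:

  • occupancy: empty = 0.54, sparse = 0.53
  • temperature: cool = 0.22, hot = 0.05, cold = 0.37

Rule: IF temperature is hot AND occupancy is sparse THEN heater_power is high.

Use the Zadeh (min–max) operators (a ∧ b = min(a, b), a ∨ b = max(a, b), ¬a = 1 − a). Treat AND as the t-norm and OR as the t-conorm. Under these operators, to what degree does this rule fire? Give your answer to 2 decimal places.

0.05

firing strength: hot=0.05, sparse=0.53; AND[min(a, b)] → w = 0.05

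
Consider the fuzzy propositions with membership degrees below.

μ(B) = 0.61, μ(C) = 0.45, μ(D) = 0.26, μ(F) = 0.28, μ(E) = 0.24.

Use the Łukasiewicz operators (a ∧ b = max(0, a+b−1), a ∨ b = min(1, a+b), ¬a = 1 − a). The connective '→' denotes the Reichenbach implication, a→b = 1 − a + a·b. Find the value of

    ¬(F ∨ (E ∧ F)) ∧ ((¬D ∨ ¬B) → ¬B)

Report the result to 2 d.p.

0.11

E ∧ F = max(0, a+b−1) on (0.24, 0.28) = 0.00
F ∨ (E ∧ F) = min(1, a+b) on (0.28, 0.00) = 0.28
¬(F ∨ (E ∧ F)) = 1 − 0.28 = 0.72
¬D = 1 − 0.26 = 0.74
¬B = 1 − 0.61 = 0.39
¬D ∨ ¬B = min(1, a+b) on (0.74, 0.39) = 1.00
¬B = 1 − 0.61 = 0.39
(¬D ∨ ¬B) → ¬B  [Reichenbach: 1 − a + a·b] with a=1.00, b=0.39 → 0.39
¬(F ∨ (E ∧ F)) ∧ ((¬D ∨ ¬B) → ¬B) = max(0, a+b−1) on (0.72, 0.39) = 0.11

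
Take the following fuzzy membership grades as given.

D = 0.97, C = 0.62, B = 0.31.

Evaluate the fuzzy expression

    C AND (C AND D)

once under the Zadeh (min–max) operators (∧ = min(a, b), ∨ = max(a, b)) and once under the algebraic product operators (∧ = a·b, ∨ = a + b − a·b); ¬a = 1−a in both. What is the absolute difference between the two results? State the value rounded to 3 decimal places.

Under Zadeh (min–max):
  C AND D = min(a, b) on (0.62, 0.97) = 0.62
  C AND (C AND D) = min(a, b) on (0.62, 0.62) = 0.62
  → value = 0.6200
Under algebraic product:
  C AND D = a·b on (0.6200, 0.9700) = 0.6014
  C AND (C AND D) = a·b on (0.6200, 0.6014) = 0.3729
  → value = 0.3729
|0.6200 − 0.3729| = 0.247

0.247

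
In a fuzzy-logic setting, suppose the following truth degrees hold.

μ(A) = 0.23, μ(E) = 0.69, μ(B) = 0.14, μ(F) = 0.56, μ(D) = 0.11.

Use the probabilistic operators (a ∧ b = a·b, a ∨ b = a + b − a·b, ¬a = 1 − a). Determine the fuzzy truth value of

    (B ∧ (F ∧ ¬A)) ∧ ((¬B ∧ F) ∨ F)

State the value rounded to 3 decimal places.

0.047

¬A = 1 − 0.2300 = 0.7700
F ∧ ¬A = a·b on (0.5600, 0.7700) = 0.4312
B ∧ (F ∧ ¬A) = a·b on (0.1400, 0.4312) = 0.0604
¬B = 1 − 0.1400 = 0.8600
¬B ∧ F = a·b on (0.8600, 0.5600) = 0.4816
(¬B ∧ F) ∨ F = a + b − a·b on (0.4816, 0.5600) = 0.7719
(B ∧ (F ∧ ¬A)) ∧ ((¬B ∧ F) ∨ F) = a·b on (0.0604, 0.7719) = 0.0466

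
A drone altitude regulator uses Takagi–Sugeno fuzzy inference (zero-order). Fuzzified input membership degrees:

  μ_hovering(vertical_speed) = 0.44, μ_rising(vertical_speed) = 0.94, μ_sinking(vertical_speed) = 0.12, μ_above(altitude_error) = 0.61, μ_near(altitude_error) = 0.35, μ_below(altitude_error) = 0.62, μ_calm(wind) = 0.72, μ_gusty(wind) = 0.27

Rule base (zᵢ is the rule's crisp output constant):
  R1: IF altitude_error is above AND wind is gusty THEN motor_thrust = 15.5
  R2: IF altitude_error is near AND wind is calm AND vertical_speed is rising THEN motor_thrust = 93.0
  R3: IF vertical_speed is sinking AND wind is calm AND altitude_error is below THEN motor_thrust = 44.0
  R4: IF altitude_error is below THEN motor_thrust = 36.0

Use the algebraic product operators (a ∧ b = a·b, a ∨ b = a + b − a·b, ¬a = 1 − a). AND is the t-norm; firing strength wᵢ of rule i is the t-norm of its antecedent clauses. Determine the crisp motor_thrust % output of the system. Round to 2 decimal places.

R1 (z=15.5): above=0.61, gusty=0.27; AND[a·b] → w = 0.1647
R2 (z=93.0): near=0.35, calm=0.72, rising=0.94; AND[a·b] → w = 0.2369
R3 (z=44.0): sinking=0.12, calm=0.72, below=0.62; AND[a·b] → w = 0.0536
R4 (z=36.0): below=0.62 → w = 0.6200
Weighted average = (0.1647·15.5 + 0.2369·93.0 + 0.0536·44.0 + 0.6200·36.0) / (0.1647 + 0.2369 + 0.0536 + 0.6200)
  = 49.2597 / 1.0751 = 45.82

45.82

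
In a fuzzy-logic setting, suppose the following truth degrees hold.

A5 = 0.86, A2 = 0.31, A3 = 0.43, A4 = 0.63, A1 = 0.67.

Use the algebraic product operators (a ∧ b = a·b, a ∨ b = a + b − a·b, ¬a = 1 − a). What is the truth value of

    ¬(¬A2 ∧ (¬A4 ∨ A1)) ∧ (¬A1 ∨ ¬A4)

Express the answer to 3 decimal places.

¬A2 = 1 − 0.3100 = 0.6900
¬A4 = 1 − 0.6300 = 0.3700
¬A4 ∨ A1 = a + b − a·b on (0.3700, 0.6700) = 0.7921
¬A2 ∧ (¬A4 ∨ A1) = a·b on (0.6900, 0.7921) = 0.5465
¬(¬A2 ∧ (¬A4 ∨ A1)) = 1 − 0.5465 = 0.4535
¬A1 = 1 − 0.6700 = 0.3300
¬A4 = 1 − 0.6300 = 0.3700
¬A1 ∨ ¬A4 = a + b − a·b on (0.3300, 0.3700) = 0.5779
¬(¬A2 ∧ (¬A4 ∨ A1)) ∧ (¬A1 ∨ ¬A4) = a·b on (0.4535, 0.5779) = 0.2620

0.262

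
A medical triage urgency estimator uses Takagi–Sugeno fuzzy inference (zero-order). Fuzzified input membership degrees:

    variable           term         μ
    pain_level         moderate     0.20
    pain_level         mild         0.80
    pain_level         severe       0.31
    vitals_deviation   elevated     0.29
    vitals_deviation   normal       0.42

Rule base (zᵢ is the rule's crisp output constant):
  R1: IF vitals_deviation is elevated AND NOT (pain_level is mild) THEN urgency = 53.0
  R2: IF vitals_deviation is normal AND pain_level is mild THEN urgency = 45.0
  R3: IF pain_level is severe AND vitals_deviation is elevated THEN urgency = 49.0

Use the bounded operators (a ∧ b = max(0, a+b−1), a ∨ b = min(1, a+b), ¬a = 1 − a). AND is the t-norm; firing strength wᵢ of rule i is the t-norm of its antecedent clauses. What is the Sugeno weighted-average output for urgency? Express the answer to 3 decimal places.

45.000

R1 (z=53.0): elevated=0.29, ¬mild=1−0.80=0.20; AND[max(0, a+b−1)] → w = 0.00
R2 (z=45.0): normal=0.42, mild=0.80; AND[max(0, a+b−1)] → w = 0.22
R3 (z=49.0): severe=0.31, elevated=0.29; AND[max(0, a+b−1)] → w = 0.00
Weighted average = (0.00·53.0 + 0.22·45.0 + 0.00·49.0) / (0.00 + 0.22 + 0.00)
  = 9.9000 / 0.2200 = 45.000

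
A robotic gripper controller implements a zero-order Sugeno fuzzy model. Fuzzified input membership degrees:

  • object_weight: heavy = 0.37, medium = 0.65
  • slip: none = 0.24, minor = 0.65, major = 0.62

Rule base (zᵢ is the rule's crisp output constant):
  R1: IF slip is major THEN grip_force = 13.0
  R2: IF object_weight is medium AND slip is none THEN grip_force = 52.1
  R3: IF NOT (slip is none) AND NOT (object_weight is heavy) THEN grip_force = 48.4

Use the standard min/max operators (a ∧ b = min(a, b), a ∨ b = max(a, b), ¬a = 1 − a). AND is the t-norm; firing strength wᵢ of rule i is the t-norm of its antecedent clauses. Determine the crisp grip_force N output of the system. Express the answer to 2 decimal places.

R1 (z=13.0): major=0.62 → w = 0.62
R2 (z=52.1): medium=0.65, none=0.24; AND[min(a, b)] → w = 0.24
R3 (z=48.4): ¬none=1−0.24=0.76, ¬heavy=1−0.37=0.63; AND[min(a, b)] → w = 0.63
Weighted average = (0.62·13.0 + 0.24·52.1 + 0.63·48.4) / (0.62 + 0.24 + 0.63)
  = 51.0560 / 1.4900 = 34.27

34.27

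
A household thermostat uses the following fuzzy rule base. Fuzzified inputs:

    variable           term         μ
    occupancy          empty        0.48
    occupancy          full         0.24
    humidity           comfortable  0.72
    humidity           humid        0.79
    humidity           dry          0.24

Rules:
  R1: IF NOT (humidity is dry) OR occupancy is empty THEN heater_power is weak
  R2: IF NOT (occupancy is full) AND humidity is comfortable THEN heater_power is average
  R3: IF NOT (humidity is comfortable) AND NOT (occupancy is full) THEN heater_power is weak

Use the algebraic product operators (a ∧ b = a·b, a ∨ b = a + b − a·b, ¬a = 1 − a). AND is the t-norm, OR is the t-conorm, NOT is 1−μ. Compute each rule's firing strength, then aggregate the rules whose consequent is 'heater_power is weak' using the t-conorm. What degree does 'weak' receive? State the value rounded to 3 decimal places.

0.902

R1: ¬dry=1−0.24=0.76, empty=0.48; OR[a + b − a·b] → w = 0.8752
R2: ¬full=1−0.24=0.76, comfortable=0.72; AND[a·b] → w = 0.5472
R3: ¬comfortable=1−0.72=0.28, ¬full=1−0.24=0.76; AND[a·b] → w = 0.2128
Rules with consequent 'weak': {R1, R3} → strengths 0.8752, 0.2128
Aggregate via t-conorm [a + b − a·b]: 0.9018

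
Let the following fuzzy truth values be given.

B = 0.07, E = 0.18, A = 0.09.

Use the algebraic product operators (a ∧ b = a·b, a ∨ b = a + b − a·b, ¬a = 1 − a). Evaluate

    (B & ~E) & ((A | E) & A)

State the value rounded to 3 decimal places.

~E = 1 − 0.1800 = 0.8200
B & ~E = a·b on (0.0700, 0.8200) = 0.0574
A | E = a + b − a·b on (0.0900, 0.1800) = 0.2538
(A | E) & A = a·b on (0.2538, 0.0900) = 0.0228
(B & ~E) & ((A | E) & A) = a·b on (0.0574, 0.0228) = 0.0013

0.001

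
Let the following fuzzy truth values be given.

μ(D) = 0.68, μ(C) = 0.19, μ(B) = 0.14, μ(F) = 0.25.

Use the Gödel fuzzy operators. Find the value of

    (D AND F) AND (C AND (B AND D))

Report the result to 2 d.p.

D AND F = min(a, b) on (0.68, 0.25) = 0.25
B AND D = min(a, b) on (0.14, 0.68) = 0.14
C AND (B AND D) = min(a, b) on (0.19, 0.14) = 0.14
(D AND F) AND (C AND (B AND D)) = min(a, b) on (0.25, 0.14) = 0.14

0.14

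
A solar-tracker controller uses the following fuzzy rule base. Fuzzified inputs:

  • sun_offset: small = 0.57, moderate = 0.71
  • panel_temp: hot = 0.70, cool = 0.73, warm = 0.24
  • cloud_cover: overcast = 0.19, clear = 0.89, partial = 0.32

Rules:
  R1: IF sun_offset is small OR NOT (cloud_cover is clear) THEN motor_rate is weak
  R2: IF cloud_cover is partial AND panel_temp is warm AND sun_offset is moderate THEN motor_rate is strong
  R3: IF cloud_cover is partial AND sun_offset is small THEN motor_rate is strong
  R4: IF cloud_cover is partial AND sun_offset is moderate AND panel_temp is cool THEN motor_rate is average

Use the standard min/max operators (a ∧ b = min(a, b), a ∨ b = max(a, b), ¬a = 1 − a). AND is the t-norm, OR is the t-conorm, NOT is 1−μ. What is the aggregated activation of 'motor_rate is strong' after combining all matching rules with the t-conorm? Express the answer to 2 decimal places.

R1: small=0.57, ¬clear=1−0.89=0.11; OR[max(a, b)] → w = 0.57
R2: partial=0.32, warm=0.24, moderate=0.71; AND[min(a, b)] → w = 0.24
R3: partial=0.32, small=0.57; AND[min(a, b)] → w = 0.32
R4: partial=0.32, moderate=0.71, cool=0.73; AND[min(a, b)] → w = 0.32
Rules with consequent 'strong': {R2, R3} → strengths 0.24, 0.32
Aggregate via t-conorm [max(a, b)]: 0.32

0.32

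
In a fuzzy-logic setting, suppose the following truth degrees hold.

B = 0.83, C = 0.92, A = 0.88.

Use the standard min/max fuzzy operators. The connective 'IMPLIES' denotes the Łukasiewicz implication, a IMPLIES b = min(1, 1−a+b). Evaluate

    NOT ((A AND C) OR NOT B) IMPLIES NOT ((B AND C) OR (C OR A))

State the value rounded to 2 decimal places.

A AND C = min(a, b) on (0.88, 0.92) = 0.88
NOT B = 1 − 0.83 = 0.17
(A AND C) OR NOT B = max(a, b) on (0.88, 0.17) = 0.88
NOT ((A AND C) OR NOT B) = 1 − 0.88 = 0.12
B AND C = min(a, b) on (0.83, 0.92) = 0.83
C OR A = max(a, b) on (0.92, 0.88) = 0.92
(B AND C) OR (C OR A) = max(a, b) on (0.83, 0.92) = 0.92
NOT ((B AND C) OR (C OR A)) = 1 − 0.92 = 0.08
NOT ((A AND C) OR NOT B) IMPLIES NOT ((B AND C) OR (C OR A))  [Łukasiewicz: min(1, 1−a+b)] with a=0.12, b=0.08 → 0.96

0.96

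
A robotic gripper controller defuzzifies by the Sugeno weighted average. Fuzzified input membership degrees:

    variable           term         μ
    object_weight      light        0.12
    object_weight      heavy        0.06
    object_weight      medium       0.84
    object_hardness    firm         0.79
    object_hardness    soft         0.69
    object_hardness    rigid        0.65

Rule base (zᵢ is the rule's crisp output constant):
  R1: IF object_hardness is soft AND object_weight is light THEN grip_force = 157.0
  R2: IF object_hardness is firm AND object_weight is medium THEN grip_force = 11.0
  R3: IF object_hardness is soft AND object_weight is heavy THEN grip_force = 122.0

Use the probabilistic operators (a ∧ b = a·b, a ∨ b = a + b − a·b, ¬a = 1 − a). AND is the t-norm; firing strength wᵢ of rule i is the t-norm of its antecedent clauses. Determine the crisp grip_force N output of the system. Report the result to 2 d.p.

32.18

R1 (z=157.0): soft=0.69, light=0.12; AND[a·b] → w = 0.0828
R2 (z=11.0): firm=0.79, medium=0.84; AND[a·b] → w = 0.6636
R3 (z=122.0): soft=0.69, heavy=0.06; AND[a·b] → w = 0.0414
Weighted average = (0.0828·157.0 + 0.6636·11.0 + 0.0414·122.0) / (0.0828 + 0.6636 + 0.0414)
  = 25.3500 / 0.7878 = 32.18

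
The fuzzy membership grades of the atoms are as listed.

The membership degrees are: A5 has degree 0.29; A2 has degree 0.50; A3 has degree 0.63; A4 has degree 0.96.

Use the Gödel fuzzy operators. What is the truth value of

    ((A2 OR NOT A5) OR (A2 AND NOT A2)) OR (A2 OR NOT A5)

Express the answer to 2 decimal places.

NOT A5 = 1 − 0.29 = 0.71
A2 OR NOT A5 = max(a, b) on (0.50, 0.71) = 0.71
NOT A2 = 1 − 0.50 = 0.50
A2 AND NOT A2 = min(a, b) on (0.50, 0.50) = 0.50
(A2 OR NOT A5) OR (A2 AND NOT A2) = max(a, b) on (0.71, 0.50) = 0.71
NOT A5 = 1 − 0.29 = 0.71
A2 OR NOT A5 = max(a, b) on (0.50, 0.71) = 0.71
((A2 OR NOT A5) OR (A2 AND NOT A2)) OR (A2 OR NOT A5) = max(a, b) on (0.71, 0.71) = 0.71

0.71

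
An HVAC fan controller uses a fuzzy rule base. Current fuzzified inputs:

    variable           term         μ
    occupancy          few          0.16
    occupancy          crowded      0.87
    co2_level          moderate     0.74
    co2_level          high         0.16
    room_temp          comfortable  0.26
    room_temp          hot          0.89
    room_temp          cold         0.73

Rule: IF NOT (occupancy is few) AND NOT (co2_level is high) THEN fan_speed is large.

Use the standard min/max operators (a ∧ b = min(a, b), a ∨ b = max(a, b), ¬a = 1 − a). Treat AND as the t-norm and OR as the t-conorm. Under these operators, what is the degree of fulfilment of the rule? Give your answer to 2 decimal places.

firing strength: ¬few=1−0.16=0.84, ¬high=1−0.16=0.84; AND[min(a, b)] → w = 0.84

0.84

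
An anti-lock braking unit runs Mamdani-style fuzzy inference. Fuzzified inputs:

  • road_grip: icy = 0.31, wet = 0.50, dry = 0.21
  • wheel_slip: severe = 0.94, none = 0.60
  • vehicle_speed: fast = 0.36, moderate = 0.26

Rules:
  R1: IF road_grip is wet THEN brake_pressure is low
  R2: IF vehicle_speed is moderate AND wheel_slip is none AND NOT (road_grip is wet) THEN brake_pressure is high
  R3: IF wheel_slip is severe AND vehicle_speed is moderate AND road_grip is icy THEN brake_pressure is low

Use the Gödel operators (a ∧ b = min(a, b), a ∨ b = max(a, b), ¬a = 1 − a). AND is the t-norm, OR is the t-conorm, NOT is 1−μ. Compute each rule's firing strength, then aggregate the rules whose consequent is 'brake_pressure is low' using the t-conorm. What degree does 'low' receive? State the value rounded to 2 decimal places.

R1: wet=0.50 → w = 0.50
R2: moderate=0.26, none=0.60, ¬wet=1−0.50=0.50; AND[min(a, b)] → w = 0.26
R3: severe=0.94, moderate=0.26, icy=0.31; AND[min(a, b)] → w = 0.26
Rules with consequent 'low': {R1, R3} → strengths 0.50, 0.26
Aggregate via t-conorm [max(a, b)]: 0.50

0.50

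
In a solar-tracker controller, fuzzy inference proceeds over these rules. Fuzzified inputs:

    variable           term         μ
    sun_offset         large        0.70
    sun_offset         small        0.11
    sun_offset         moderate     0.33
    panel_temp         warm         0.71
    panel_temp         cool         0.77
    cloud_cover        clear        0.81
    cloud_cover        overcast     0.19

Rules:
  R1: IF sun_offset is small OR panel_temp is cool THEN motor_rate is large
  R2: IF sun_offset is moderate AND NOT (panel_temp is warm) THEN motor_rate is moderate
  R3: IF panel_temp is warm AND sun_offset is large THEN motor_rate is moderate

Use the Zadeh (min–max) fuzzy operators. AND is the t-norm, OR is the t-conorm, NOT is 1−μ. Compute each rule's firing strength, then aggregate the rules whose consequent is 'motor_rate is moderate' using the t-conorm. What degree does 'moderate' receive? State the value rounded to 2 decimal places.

R1: small=0.11, cool=0.77; OR[max(a, b)] → w = 0.77
R2: moderate=0.33, ¬warm=1−0.71=0.29; AND[min(a, b)] → w = 0.29
R3: warm=0.71, large=0.70; AND[min(a, b)] → w = 0.70
Rules with consequent 'moderate': {R2, R3} → strengths 0.29, 0.70
Aggregate via t-conorm [max(a, b)]: 0.70

0.70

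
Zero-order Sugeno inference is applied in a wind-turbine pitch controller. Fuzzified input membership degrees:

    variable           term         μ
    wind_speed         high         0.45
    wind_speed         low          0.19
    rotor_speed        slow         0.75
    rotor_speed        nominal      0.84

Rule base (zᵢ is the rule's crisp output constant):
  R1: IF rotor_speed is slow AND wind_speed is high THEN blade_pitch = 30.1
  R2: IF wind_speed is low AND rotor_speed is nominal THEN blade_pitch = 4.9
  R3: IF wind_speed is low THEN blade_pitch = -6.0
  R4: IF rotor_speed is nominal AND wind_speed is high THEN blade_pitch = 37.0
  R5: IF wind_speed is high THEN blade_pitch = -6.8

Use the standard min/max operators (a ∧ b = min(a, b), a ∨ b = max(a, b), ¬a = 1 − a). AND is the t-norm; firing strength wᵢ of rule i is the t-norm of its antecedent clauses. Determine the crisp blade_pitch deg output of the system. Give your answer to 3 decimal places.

R1 (z=30.1): slow=0.75, high=0.45; AND[min(a, b)] → w = 0.45
R2 (z=4.9): low=0.19, nominal=0.84; AND[min(a, b)] → w = 0.19
R3 (z=-6.0): low=0.19 → w = 0.19
R4 (z=37.0): nominal=0.84, high=0.45; AND[min(a, b)] → w = 0.45
R5 (z=-6.8): high=0.45 → w = 0.45
Weighted average = (0.45·30.1 + 0.19·4.9 + 0.19·-6.0 + 0.45·37.0 + 0.45·-6.8) / (0.45 + 0.19 + 0.19 + 0.45 + 0.45)
  = 26.9260 / 1.7300 = 15.564

15.564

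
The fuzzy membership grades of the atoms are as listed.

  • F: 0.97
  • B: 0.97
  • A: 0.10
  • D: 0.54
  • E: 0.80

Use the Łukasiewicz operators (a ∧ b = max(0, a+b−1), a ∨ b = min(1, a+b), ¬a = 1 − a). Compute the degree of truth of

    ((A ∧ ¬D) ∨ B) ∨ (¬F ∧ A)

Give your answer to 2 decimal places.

0.97

¬D = 1 − 0.54 = 0.46
A ∧ ¬D = max(0, a+b−1) on (0.10, 0.46) = 0.00
(A ∧ ¬D) ∨ B = min(1, a+b) on (0.00, 0.97) = 0.97
¬F = 1 − 0.97 = 0.03
¬F ∧ A = max(0, a+b−1) on (0.03, 0.10) = 0.00
((A ∧ ¬D) ∨ B) ∨ (¬F ∧ A) = min(1, a+b) on (0.97, 0.00) = 0.97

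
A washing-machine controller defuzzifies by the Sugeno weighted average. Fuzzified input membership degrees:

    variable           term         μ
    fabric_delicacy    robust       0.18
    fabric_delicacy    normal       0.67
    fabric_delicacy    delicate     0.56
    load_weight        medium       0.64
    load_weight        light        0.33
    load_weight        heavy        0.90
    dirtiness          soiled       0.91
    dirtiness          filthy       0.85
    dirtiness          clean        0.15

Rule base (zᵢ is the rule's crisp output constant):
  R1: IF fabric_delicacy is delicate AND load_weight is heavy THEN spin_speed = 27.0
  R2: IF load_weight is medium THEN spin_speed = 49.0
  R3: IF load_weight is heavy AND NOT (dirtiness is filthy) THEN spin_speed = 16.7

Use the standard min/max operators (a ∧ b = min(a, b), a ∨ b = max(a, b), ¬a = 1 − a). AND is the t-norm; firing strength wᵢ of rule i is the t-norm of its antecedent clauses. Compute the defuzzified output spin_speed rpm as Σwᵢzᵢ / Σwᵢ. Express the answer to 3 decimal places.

R1 (z=27.0): delicate=0.56, heavy=0.90; AND[min(a, b)] → w = 0.56
R2 (z=49.0): medium=0.64 → w = 0.64
R3 (z=16.7): heavy=0.90, ¬filthy=1−0.85=0.15; AND[min(a, b)] → w = 0.15
Weighted average = (0.56·27.0 + 0.64·49.0 + 0.15·16.7) / (0.56 + 0.64 + 0.15)
  = 48.9850 / 1.3500 = 36.285

36.285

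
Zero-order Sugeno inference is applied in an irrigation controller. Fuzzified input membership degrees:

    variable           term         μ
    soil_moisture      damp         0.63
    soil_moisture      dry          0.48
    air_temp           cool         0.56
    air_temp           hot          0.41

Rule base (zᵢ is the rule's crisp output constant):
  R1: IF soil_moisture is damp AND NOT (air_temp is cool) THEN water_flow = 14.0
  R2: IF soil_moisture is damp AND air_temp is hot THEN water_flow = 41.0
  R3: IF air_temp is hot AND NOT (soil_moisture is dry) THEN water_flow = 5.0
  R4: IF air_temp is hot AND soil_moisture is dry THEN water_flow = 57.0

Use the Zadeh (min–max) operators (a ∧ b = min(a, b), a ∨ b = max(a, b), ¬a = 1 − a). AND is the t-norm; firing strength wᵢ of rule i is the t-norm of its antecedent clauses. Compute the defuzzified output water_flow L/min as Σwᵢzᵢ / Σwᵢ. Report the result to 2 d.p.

28.98

R1 (z=14.0): damp=0.63, ¬cool=1−0.56=0.44; AND[min(a, b)] → w = 0.44
R2 (z=41.0): damp=0.63, hot=0.41; AND[min(a, b)] → w = 0.41
R3 (z=5.0): hot=0.41, ¬dry=1−0.48=0.52; AND[min(a, b)] → w = 0.41
R4 (z=57.0): hot=0.41, dry=0.48; AND[min(a, b)] → w = 0.41
Weighted average = (0.44·14.0 + 0.41·41.0 + 0.41·5.0 + 0.41·57.0) / (0.44 + 0.41 + 0.41 + 0.41)
  = 48.3900 / 1.6700 = 28.98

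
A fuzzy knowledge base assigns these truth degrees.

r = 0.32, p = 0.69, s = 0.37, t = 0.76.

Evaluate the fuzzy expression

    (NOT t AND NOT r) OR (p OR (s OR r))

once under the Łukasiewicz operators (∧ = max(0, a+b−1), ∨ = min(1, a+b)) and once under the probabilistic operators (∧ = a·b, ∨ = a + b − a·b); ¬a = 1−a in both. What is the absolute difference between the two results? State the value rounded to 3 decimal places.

0.111

Under Łukasiewicz:
  NOT t = 1 − 0.76 = 0.24
  NOT r = 1 − 0.32 = 0.68
  NOT t AND NOT r = max(0, a+b−1) on (0.24, 0.68) = 0.00
  s OR r = min(1, a+b) on (0.37, 0.32) = 0.69
  p OR (s OR r) = min(1, a+b) on (0.69, 0.69) = 1.00
  (NOT t AND NOT r) OR (p OR (s OR r)) = min(1, a+b) on (0.00, 1.00) = 1.00
  → value = 1.0000
Under probabilistic:
  NOT t = 1 − 0.7600 = 0.2400
  NOT r = 1 − 0.3200 = 0.6800
  NOT t AND NOT r = a·b on (0.2400, 0.6800) = 0.1632
  s OR r = a + b − a·b on (0.3700, 0.3200) = 0.5716
  p OR (s OR r) = a + b − a·b on (0.6900, 0.5716) = 0.8672
  (NOT t AND NOT r) OR (p OR (s OR r)) = a + b − a·b on (0.1632, 0.8672) = 0.8889
  → value = 0.8889
|1.0000 − 0.8889| = 0.111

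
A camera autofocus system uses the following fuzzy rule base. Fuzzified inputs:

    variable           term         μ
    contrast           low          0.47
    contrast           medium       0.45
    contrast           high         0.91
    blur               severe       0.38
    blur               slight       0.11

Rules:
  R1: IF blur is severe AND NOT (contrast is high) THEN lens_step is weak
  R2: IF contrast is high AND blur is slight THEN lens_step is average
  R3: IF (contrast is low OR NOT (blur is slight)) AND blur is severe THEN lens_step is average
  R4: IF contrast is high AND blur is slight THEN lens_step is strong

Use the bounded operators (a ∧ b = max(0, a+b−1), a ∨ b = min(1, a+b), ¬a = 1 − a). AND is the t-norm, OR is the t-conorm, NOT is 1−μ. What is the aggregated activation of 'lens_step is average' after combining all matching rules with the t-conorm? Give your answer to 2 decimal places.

0.40

R1: severe=0.38, ¬high=1−0.91=0.09; AND[max(0, a+b−1)] → w = 0.00
R2: high=0.91, slight=0.11; AND[max(0, a+b−1)] → w = 0.02
R3: (low=0.47 OR ¬slight=1−0.11=0.89) = 1.00; AND[max(0, a+b−1)] with severe=0.38 → w = 0.38
R4: high=0.91, slight=0.11; AND[max(0, a+b−1)] → w = 0.02
Rules with consequent 'average': {R2, R3} → strengths 0.02, 0.38
Aggregate via t-conorm [min(1, a+b)]: 0.40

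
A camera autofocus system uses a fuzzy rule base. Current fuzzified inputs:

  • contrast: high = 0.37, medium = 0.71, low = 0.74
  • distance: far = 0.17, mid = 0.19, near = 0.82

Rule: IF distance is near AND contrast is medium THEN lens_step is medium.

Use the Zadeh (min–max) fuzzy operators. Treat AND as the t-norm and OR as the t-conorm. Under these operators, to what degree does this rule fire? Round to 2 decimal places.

0.71

firing strength: near=0.82, medium=0.71; AND[min(a, b)] → w = 0.71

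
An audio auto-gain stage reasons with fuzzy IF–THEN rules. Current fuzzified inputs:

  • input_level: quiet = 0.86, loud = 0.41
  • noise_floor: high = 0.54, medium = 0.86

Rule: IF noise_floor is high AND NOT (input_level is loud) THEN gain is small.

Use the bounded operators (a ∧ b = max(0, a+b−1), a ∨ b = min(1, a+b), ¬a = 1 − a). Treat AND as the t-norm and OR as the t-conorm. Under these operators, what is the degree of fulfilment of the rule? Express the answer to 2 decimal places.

0.13

firing strength: high=0.54, ¬loud=1−0.41=0.59; AND[max(0, a+b−1)] → w = 0.13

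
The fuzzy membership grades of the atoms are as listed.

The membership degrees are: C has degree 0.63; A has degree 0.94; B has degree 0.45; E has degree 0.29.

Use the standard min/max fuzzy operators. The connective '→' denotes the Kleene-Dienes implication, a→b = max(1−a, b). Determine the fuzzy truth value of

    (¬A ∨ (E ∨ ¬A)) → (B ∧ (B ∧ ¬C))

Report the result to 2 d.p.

¬A = 1 − 0.94 = 0.06
¬A = 1 − 0.94 = 0.06
E ∨ ¬A = max(a, b) on (0.29, 0.06) = 0.29
¬A ∨ (E ∨ ¬A) = max(a, b) on (0.06, 0.29) = 0.29
¬C = 1 − 0.63 = 0.37
B ∧ ¬C = min(a, b) on (0.45, 0.37) = 0.37
B ∧ (B ∧ ¬C) = min(a, b) on (0.45, 0.37) = 0.37
(¬A ∨ (E ∨ ¬A)) → (B ∧ (B ∧ ¬C))  [Kleene-Dienes: max(1−a, b)] with a=0.29, b=0.37 → 0.71

0.71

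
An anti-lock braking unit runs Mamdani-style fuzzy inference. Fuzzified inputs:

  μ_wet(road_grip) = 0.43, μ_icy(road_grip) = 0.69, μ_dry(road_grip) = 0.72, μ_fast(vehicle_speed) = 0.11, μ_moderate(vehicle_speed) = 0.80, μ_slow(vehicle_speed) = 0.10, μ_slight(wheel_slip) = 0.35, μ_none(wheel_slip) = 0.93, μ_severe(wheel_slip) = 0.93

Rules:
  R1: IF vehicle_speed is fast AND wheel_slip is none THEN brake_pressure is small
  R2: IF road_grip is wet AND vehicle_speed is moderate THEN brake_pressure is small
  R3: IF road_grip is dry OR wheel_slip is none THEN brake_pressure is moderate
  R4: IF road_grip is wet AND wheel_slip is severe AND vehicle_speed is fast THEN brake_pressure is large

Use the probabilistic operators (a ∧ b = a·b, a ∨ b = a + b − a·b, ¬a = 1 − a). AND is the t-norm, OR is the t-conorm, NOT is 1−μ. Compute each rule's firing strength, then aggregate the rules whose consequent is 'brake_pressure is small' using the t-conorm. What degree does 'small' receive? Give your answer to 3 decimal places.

R1: fast=0.11, none=0.93; AND[a·b] → w = 0.1023
R2: wet=0.43, moderate=0.80; AND[a·b] → w = 0.3440
R3: dry=0.72, none=0.93; OR[a + b − a·b] → w = 0.9804
R4: wet=0.43, severe=0.93, fast=0.11; AND[a·b] → w = 0.0440
Rules with consequent 'small': {R1, R2} → strengths 0.1023, 0.3440
Aggregate via t-conorm [a + b − a·b]: 0.4111

0.411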